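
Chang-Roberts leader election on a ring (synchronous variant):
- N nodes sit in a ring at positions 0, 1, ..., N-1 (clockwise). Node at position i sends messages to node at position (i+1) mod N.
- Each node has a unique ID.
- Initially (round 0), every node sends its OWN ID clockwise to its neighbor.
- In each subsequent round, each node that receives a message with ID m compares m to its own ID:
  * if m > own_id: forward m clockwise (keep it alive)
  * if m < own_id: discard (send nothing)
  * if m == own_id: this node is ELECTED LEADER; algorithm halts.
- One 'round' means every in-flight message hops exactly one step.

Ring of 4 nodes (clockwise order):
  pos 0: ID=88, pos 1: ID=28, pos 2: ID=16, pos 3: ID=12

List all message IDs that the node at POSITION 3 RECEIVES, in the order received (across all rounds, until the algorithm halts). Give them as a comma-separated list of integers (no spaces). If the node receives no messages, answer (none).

Round 1: pos1(id28) recv 88: fwd; pos2(id16) recv 28: fwd; pos3(id12) recv 16: fwd; pos0(id88) recv 12: drop
Round 2: pos2(id16) recv 88: fwd; pos3(id12) recv 28: fwd; pos0(id88) recv 16: drop
Round 3: pos3(id12) recv 88: fwd; pos0(id88) recv 28: drop
Round 4: pos0(id88) recv 88: ELECTED

Answer: 16,28,88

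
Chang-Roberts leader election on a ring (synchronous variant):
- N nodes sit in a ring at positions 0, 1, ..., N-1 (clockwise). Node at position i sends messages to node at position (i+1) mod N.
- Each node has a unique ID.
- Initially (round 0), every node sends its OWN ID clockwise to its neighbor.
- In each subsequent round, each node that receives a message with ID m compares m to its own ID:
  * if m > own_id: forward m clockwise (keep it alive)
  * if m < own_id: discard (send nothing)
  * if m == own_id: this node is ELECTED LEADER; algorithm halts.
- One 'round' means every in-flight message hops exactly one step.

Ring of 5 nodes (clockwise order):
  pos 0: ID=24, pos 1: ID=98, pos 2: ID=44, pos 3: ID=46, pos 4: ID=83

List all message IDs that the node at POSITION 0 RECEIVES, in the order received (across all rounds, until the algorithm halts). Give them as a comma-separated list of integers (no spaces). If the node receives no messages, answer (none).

Round 1: pos1(id98) recv 24: drop; pos2(id44) recv 98: fwd; pos3(id46) recv 44: drop; pos4(id83) recv 46: drop; pos0(id24) recv 83: fwd
Round 2: pos3(id46) recv 98: fwd; pos1(id98) recv 83: drop
Round 3: pos4(id83) recv 98: fwd
Round 4: pos0(id24) recv 98: fwd
Round 5: pos1(id98) recv 98: ELECTED

Answer: 83,98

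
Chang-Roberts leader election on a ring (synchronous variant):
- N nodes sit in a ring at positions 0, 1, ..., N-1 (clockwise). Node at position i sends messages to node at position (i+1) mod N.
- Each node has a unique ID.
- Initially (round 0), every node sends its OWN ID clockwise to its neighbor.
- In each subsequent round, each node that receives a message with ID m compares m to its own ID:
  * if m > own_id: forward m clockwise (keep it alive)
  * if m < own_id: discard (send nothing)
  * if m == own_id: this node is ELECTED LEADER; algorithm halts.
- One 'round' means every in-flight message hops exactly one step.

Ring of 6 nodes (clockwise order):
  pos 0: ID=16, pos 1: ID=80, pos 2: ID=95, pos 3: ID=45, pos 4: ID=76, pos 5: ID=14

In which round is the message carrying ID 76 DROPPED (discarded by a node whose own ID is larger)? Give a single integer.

Round 1: pos1(id80) recv 16: drop; pos2(id95) recv 80: drop; pos3(id45) recv 95: fwd; pos4(id76) recv 45: drop; pos5(id14) recv 76: fwd; pos0(id16) recv 14: drop
Round 2: pos4(id76) recv 95: fwd; pos0(id16) recv 76: fwd
Round 3: pos5(id14) recv 95: fwd; pos1(id80) recv 76: drop
Round 4: pos0(id16) recv 95: fwd
Round 5: pos1(id80) recv 95: fwd
Round 6: pos2(id95) recv 95: ELECTED
Message ID 76 originates at pos 4; dropped at pos 1 in round 3

Answer: 3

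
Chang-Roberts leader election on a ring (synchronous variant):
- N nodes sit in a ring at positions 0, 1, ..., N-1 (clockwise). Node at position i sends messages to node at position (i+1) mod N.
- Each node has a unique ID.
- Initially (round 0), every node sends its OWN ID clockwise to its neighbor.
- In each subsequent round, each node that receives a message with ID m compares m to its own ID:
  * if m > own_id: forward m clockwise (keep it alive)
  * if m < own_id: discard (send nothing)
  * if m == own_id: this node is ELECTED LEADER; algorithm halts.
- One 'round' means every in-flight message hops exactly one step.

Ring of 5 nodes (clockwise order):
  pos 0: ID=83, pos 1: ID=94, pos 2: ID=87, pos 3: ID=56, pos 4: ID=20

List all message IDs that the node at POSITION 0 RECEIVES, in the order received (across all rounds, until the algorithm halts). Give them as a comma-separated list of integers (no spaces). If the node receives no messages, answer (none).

Round 1: pos1(id94) recv 83: drop; pos2(id87) recv 94: fwd; pos3(id56) recv 87: fwd; pos4(id20) recv 56: fwd; pos0(id83) recv 20: drop
Round 2: pos3(id56) recv 94: fwd; pos4(id20) recv 87: fwd; pos0(id83) recv 56: drop
Round 3: pos4(id20) recv 94: fwd; pos0(id83) recv 87: fwd
Round 4: pos0(id83) recv 94: fwd; pos1(id94) recv 87: drop
Round 5: pos1(id94) recv 94: ELECTED

Answer: 20,56,87,94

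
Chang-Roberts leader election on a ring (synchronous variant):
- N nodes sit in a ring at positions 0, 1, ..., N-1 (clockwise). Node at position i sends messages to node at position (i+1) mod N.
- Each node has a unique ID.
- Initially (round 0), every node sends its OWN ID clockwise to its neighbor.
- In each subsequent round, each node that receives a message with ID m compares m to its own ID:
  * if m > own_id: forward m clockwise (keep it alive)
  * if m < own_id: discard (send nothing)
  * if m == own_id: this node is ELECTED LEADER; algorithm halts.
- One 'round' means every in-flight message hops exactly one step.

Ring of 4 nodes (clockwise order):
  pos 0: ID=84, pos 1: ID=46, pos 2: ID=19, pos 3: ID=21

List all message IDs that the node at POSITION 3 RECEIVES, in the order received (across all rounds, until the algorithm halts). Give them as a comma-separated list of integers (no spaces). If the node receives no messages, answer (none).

Answer: 19,46,84

Derivation:
Round 1: pos1(id46) recv 84: fwd; pos2(id19) recv 46: fwd; pos3(id21) recv 19: drop; pos0(id84) recv 21: drop
Round 2: pos2(id19) recv 84: fwd; pos3(id21) recv 46: fwd
Round 3: pos3(id21) recv 84: fwd; pos0(id84) recv 46: drop
Round 4: pos0(id84) recv 84: ELECTED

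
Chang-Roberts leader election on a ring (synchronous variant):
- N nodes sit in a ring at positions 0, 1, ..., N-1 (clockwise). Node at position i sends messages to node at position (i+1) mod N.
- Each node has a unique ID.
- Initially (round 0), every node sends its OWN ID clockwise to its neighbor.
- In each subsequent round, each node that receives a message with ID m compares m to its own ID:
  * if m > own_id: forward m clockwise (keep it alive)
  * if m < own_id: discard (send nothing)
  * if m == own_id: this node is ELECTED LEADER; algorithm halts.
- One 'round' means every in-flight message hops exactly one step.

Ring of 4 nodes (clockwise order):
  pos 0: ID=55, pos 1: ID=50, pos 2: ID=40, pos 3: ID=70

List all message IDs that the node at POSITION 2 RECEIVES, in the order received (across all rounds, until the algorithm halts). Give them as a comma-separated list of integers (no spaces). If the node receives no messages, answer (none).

Round 1: pos1(id50) recv 55: fwd; pos2(id40) recv 50: fwd; pos3(id70) recv 40: drop; pos0(id55) recv 70: fwd
Round 2: pos2(id40) recv 55: fwd; pos3(id70) recv 50: drop; pos1(id50) recv 70: fwd
Round 3: pos3(id70) recv 55: drop; pos2(id40) recv 70: fwd
Round 4: pos3(id70) recv 70: ELECTED

Answer: 50,55,70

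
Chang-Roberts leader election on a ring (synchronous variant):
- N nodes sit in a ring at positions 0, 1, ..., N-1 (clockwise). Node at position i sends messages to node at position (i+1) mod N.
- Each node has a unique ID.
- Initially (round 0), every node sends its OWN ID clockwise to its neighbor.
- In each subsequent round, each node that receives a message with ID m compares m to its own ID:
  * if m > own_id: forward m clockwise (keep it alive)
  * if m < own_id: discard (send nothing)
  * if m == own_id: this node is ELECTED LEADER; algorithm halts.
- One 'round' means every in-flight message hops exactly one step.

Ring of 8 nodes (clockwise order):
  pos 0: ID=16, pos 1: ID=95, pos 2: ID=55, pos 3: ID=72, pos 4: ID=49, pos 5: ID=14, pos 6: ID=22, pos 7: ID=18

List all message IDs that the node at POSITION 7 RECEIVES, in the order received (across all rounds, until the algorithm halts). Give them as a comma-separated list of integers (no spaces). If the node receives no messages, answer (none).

Answer: 22,49,72,95

Derivation:
Round 1: pos1(id95) recv 16: drop; pos2(id55) recv 95: fwd; pos3(id72) recv 55: drop; pos4(id49) recv 72: fwd; pos5(id14) recv 49: fwd; pos6(id22) recv 14: drop; pos7(id18) recv 22: fwd; pos0(id16) recv 18: fwd
Round 2: pos3(id72) recv 95: fwd; pos5(id14) recv 72: fwd; pos6(id22) recv 49: fwd; pos0(id16) recv 22: fwd; pos1(id95) recv 18: drop
Round 3: pos4(id49) recv 95: fwd; pos6(id22) recv 72: fwd; pos7(id18) recv 49: fwd; pos1(id95) recv 22: drop
Round 4: pos5(id14) recv 95: fwd; pos7(id18) recv 72: fwd; pos0(id16) recv 49: fwd
Round 5: pos6(id22) recv 95: fwd; pos0(id16) recv 72: fwd; pos1(id95) recv 49: drop
Round 6: pos7(id18) recv 95: fwd; pos1(id95) recv 72: drop
Round 7: pos0(id16) recv 95: fwd
Round 8: pos1(id95) recv 95: ELECTED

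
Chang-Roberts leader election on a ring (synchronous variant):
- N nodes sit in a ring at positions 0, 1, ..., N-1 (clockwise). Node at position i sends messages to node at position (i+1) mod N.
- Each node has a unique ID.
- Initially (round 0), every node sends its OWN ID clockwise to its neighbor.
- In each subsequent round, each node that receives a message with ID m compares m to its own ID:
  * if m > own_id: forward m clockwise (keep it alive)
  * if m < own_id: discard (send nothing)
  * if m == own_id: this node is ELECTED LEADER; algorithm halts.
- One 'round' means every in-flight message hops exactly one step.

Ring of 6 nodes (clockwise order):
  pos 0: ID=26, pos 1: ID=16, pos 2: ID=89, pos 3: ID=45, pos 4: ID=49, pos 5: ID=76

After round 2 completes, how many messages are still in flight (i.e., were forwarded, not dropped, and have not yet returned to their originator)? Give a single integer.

Round 1: pos1(id16) recv 26: fwd; pos2(id89) recv 16: drop; pos3(id45) recv 89: fwd; pos4(id49) recv 45: drop; pos5(id76) recv 49: drop; pos0(id26) recv 76: fwd
Round 2: pos2(id89) recv 26: drop; pos4(id49) recv 89: fwd; pos1(id16) recv 76: fwd
After round 2: 2 messages still in flight

Answer: 2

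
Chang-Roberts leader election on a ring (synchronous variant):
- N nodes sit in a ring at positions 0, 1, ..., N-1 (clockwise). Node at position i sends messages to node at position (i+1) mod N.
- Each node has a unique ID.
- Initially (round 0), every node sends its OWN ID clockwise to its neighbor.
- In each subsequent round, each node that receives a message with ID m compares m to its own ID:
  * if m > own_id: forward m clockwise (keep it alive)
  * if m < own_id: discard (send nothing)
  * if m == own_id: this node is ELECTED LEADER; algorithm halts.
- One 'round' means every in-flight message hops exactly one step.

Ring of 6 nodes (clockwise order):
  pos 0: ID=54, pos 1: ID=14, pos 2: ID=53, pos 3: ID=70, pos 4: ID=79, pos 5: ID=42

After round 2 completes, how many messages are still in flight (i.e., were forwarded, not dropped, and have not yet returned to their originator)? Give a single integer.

Answer: 2

Derivation:
Round 1: pos1(id14) recv 54: fwd; pos2(id53) recv 14: drop; pos3(id70) recv 53: drop; pos4(id79) recv 70: drop; pos5(id42) recv 79: fwd; pos0(id54) recv 42: drop
Round 2: pos2(id53) recv 54: fwd; pos0(id54) recv 79: fwd
After round 2: 2 messages still in flight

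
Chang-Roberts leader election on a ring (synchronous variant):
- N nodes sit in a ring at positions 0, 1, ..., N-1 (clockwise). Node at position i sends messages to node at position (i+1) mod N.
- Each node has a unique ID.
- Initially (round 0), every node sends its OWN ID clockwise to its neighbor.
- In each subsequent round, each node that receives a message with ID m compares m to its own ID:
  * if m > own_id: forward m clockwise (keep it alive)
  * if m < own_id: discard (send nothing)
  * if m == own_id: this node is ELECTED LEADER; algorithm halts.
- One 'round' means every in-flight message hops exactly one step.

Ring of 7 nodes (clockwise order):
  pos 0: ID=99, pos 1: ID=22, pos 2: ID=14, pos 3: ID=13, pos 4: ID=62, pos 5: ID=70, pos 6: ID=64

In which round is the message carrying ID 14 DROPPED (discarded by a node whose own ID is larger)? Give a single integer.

Answer: 2

Derivation:
Round 1: pos1(id22) recv 99: fwd; pos2(id14) recv 22: fwd; pos3(id13) recv 14: fwd; pos4(id62) recv 13: drop; pos5(id70) recv 62: drop; pos6(id64) recv 70: fwd; pos0(id99) recv 64: drop
Round 2: pos2(id14) recv 99: fwd; pos3(id13) recv 22: fwd; pos4(id62) recv 14: drop; pos0(id99) recv 70: drop
Round 3: pos3(id13) recv 99: fwd; pos4(id62) recv 22: drop
Round 4: pos4(id62) recv 99: fwd
Round 5: pos5(id70) recv 99: fwd
Round 6: pos6(id64) recv 99: fwd
Round 7: pos0(id99) recv 99: ELECTED
Message ID 14 originates at pos 2; dropped at pos 4 in round 2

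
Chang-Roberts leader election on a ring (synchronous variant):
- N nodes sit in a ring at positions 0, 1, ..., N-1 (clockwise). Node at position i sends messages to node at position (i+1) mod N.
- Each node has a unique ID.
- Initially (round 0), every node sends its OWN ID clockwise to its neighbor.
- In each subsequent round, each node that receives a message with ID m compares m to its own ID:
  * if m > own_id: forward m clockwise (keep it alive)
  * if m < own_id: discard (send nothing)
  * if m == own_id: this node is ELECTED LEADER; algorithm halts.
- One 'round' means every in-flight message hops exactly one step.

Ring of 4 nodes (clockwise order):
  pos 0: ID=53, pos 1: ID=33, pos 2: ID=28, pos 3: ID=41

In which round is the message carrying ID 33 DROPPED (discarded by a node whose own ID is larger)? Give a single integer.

Answer: 2

Derivation:
Round 1: pos1(id33) recv 53: fwd; pos2(id28) recv 33: fwd; pos3(id41) recv 28: drop; pos0(id53) recv 41: drop
Round 2: pos2(id28) recv 53: fwd; pos3(id41) recv 33: drop
Round 3: pos3(id41) recv 53: fwd
Round 4: pos0(id53) recv 53: ELECTED
Message ID 33 originates at pos 1; dropped at pos 3 in round 2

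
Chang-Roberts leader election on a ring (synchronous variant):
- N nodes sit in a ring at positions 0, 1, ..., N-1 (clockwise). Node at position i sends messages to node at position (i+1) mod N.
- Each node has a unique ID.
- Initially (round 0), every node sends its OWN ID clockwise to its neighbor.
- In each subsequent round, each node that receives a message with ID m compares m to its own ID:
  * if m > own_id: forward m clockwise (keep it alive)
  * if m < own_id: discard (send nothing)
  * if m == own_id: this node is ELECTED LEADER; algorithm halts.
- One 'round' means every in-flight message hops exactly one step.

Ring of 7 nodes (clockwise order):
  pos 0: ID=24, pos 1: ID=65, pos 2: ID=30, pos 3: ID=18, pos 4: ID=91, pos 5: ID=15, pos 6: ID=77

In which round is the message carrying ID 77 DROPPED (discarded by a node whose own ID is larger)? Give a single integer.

Answer: 5

Derivation:
Round 1: pos1(id65) recv 24: drop; pos2(id30) recv 65: fwd; pos3(id18) recv 30: fwd; pos4(id91) recv 18: drop; pos5(id15) recv 91: fwd; pos6(id77) recv 15: drop; pos0(id24) recv 77: fwd
Round 2: pos3(id18) recv 65: fwd; pos4(id91) recv 30: drop; pos6(id77) recv 91: fwd; pos1(id65) recv 77: fwd
Round 3: pos4(id91) recv 65: drop; pos0(id24) recv 91: fwd; pos2(id30) recv 77: fwd
Round 4: pos1(id65) recv 91: fwd; pos3(id18) recv 77: fwd
Round 5: pos2(id30) recv 91: fwd; pos4(id91) recv 77: drop
Round 6: pos3(id18) recv 91: fwd
Round 7: pos4(id91) recv 91: ELECTED
Message ID 77 originates at pos 6; dropped at pos 4 in round 5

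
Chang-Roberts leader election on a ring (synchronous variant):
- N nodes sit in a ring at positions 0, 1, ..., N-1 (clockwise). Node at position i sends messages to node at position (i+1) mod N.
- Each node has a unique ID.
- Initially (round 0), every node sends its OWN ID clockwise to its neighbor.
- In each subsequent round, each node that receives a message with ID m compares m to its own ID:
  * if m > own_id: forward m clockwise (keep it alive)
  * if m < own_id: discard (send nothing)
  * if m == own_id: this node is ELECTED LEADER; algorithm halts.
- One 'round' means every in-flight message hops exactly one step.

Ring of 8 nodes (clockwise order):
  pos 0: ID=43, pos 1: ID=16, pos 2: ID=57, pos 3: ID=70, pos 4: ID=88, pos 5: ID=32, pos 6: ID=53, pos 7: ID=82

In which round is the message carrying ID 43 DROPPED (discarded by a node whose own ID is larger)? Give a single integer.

Round 1: pos1(id16) recv 43: fwd; pos2(id57) recv 16: drop; pos3(id70) recv 57: drop; pos4(id88) recv 70: drop; pos5(id32) recv 88: fwd; pos6(id53) recv 32: drop; pos7(id82) recv 53: drop; pos0(id43) recv 82: fwd
Round 2: pos2(id57) recv 43: drop; pos6(id53) recv 88: fwd; pos1(id16) recv 82: fwd
Round 3: pos7(id82) recv 88: fwd; pos2(id57) recv 82: fwd
Round 4: pos0(id43) recv 88: fwd; pos3(id70) recv 82: fwd
Round 5: pos1(id16) recv 88: fwd; pos4(id88) recv 82: drop
Round 6: pos2(id57) recv 88: fwd
Round 7: pos3(id70) recv 88: fwd
Round 8: pos4(id88) recv 88: ELECTED
Message ID 43 originates at pos 0; dropped at pos 2 in round 2

Answer: 2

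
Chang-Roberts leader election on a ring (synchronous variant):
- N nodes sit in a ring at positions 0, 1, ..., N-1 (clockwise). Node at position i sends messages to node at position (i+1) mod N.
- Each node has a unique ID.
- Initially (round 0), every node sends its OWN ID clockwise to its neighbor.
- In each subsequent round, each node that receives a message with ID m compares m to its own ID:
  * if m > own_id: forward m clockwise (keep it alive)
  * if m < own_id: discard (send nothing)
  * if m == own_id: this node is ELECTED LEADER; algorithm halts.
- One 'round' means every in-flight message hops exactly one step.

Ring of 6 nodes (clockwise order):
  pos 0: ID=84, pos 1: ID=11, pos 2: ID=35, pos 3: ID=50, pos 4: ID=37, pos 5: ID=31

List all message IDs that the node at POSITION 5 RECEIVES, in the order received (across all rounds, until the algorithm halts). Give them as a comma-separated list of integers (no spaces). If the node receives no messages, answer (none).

Round 1: pos1(id11) recv 84: fwd; pos2(id35) recv 11: drop; pos3(id50) recv 35: drop; pos4(id37) recv 50: fwd; pos5(id31) recv 37: fwd; pos0(id84) recv 31: drop
Round 2: pos2(id35) recv 84: fwd; pos5(id31) recv 50: fwd; pos0(id84) recv 37: drop
Round 3: pos3(id50) recv 84: fwd; pos0(id84) recv 50: drop
Round 4: pos4(id37) recv 84: fwd
Round 5: pos5(id31) recv 84: fwd
Round 6: pos0(id84) recv 84: ELECTED

Answer: 37,50,84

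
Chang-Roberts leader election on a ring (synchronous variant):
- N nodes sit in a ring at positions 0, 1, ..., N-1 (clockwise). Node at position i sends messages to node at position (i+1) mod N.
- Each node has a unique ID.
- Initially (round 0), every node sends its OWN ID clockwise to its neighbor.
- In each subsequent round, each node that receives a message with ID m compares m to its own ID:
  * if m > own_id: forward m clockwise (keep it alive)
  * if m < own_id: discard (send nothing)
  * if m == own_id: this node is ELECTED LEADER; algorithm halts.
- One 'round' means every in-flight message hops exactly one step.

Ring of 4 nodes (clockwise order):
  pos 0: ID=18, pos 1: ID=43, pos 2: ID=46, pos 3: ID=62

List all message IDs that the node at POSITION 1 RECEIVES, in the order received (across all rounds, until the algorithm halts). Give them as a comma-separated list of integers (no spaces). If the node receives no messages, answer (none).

Answer: 18,62

Derivation:
Round 1: pos1(id43) recv 18: drop; pos2(id46) recv 43: drop; pos3(id62) recv 46: drop; pos0(id18) recv 62: fwd
Round 2: pos1(id43) recv 62: fwd
Round 3: pos2(id46) recv 62: fwd
Round 4: pos3(id62) recv 62: ELECTED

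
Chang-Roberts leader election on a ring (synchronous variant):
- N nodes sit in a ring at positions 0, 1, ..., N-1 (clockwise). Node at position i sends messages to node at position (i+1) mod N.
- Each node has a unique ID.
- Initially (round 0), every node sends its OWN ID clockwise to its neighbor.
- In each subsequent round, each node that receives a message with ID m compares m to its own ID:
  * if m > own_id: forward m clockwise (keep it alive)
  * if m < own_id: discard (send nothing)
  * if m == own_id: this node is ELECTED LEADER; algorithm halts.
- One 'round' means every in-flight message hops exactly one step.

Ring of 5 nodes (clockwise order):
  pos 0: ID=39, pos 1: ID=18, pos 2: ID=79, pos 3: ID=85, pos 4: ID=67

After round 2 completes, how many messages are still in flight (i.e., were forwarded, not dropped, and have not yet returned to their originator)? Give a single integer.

Round 1: pos1(id18) recv 39: fwd; pos2(id79) recv 18: drop; pos3(id85) recv 79: drop; pos4(id67) recv 85: fwd; pos0(id39) recv 67: fwd
Round 2: pos2(id79) recv 39: drop; pos0(id39) recv 85: fwd; pos1(id18) recv 67: fwd
After round 2: 2 messages still in flight

Answer: 2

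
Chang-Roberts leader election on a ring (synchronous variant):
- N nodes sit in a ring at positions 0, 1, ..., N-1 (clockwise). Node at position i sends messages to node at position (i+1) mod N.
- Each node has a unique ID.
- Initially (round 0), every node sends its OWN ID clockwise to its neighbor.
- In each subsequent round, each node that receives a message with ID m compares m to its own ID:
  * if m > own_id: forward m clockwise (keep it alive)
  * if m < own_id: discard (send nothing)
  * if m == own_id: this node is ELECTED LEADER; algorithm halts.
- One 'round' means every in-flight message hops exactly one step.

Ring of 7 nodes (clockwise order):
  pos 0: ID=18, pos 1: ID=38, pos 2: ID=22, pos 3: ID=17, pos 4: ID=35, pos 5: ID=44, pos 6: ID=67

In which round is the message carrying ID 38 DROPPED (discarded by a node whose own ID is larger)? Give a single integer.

Round 1: pos1(id38) recv 18: drop; pos2(id22) recv 38: fwd; pos3(id17) recv 22: fwd; pos4(id35) recv 17: drop; pos5(id44) recv 35: drop; pos6(id67) recv 44: drop; pos0(id18) recv 67: fwd
Round 2: pos3(id17) recv 38: fwd; pos4(id35) recv 22: drop; pos1(id38) recv 67: fwd
Round 3: pos4(id35) recv 38: fwd; pos2(id22) recv 67: fwd
Round 4: pos5(id44) recv 38: drop; pos3(id17) recv 67: fwd
Round 5: pos4(id35) recv 67: fwd
Round 6: pos5(id44) recv 67: fwd
Round 7: pos6(id67) recv 67: ELECTED
Message ID 38 originates at pos 1; dropped at pos 5 in round 4

Answer: 4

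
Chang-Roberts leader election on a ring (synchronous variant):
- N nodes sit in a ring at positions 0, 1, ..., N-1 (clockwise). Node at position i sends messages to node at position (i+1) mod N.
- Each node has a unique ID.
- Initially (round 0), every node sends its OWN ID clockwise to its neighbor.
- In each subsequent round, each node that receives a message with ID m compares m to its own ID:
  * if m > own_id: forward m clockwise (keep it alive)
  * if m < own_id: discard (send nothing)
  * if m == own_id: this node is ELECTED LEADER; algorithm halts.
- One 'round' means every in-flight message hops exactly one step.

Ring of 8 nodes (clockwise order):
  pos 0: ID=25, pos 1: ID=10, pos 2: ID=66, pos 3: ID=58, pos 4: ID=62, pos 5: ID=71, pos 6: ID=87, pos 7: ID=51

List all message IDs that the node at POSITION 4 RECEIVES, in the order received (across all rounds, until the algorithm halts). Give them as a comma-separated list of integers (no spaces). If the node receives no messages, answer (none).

Round 1: pos1(id10) recv 25: fwd; pos2(id66) recv 10: drop; pos3(id58) recv 66: fwd; pos4(id62) recv 58: drop; pos5(id71) recv 62: drop; pos6(id87) recv 71: drop; pos7(id51) recv 87: fwd; pos0(id25) recv 51: fwd
Round 2: pos2(id66) recv 25: drop; pos4(id62) recv 66: fwd; pos0(id25) recv 87: fwd; pos1(id10) recv 51: fwd
Round 3: pos5(id71) recv 66: drop; pos1(id10) recv 87: fwd; pos2(id66) recv 51: drop
Round 4: pos2(id66) recv 87: fwd
Round 5: pos3(id58) recv 87: fwd
Round 6: pos4(id62) recv 87: fwd
Round 7: pos5(id71) recv 87: fwd
Round 8: pos6(id87) recv 87: ELECTED

Answer: 58,66,87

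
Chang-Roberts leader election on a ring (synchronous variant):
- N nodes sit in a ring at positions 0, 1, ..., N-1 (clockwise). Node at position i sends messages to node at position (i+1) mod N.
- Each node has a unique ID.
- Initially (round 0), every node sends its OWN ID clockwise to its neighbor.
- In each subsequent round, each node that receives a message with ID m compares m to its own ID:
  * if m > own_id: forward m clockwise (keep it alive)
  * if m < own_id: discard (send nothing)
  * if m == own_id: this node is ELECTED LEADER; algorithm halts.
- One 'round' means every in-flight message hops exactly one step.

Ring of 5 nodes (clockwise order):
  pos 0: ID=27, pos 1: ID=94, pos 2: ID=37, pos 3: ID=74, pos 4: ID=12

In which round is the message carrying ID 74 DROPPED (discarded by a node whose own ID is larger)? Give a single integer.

Answer: 3

Derivation:
Round 1: pos1(id94) recv 27: drop; pos2(id37) recv 94: fwd; pos3(id74) recv 37: drop; pos4(id12) recv 74: fwd; pos0(id27) recv 12: drop
Round 2: pos3(id74) recv 94: fwd; pos0(id27) recv 74: fwd
Round 3: pos4(id12) recv 94: fwd; pos1(id94) recv 74: drop
Round 4: pos0(id27) recv 94: fwd
Round 5: pos1(id94) recv 94: ELECTED
Message ID 74 originates at pos 3; dropped at pos 1 in round 3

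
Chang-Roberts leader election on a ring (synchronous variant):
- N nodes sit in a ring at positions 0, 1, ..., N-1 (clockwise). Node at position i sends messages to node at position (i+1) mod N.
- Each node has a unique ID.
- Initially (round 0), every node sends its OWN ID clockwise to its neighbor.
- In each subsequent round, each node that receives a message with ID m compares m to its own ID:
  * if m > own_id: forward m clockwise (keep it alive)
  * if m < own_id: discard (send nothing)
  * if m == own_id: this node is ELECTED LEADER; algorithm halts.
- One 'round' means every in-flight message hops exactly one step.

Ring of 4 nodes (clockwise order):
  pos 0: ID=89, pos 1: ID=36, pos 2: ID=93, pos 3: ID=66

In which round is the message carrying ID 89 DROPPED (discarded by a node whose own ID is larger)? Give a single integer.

Answer: 2

Derivation:
Round 1: pos1(id36) recv 89: fwd; pos2(id93) recv 36: drop; pos3(id66) recv 93: fwd; pos0(id89) recv 66: drop
Round 2: pos2(id93) recv 89: drop; pos0(id89) recv 93: fwd
Round 3: pos1(id36) recv 93: fwd
Round 4: pos2(id93) recv 93: ELECTED
Message ID 89 originates at pos 0; dropped at pos 2 in round 2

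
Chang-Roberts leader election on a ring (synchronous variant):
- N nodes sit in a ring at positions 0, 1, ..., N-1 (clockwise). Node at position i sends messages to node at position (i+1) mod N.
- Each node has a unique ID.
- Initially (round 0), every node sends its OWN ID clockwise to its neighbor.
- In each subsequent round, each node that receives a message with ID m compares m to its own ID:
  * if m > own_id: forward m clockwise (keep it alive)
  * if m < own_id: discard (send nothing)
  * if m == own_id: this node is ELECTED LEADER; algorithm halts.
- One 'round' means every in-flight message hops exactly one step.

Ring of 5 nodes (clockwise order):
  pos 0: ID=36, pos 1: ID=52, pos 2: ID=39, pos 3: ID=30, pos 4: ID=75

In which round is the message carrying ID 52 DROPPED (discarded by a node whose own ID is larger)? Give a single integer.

Round 1: pos1(id52) recv 36: drop; pos2(id39) recv 52: fwd; pos3(id30) recv 39: fwd; pos4(id75) recv 30: drop; pos0(id36) recv 75: fwd
Round 2: pos3(id30) recv 52: fwd; pos4(id75) recv 39: drop; pos1(id52) recv 75: fwd
Round 3: pos4(id75) recv 52: drop; pos2(id39) recv 75: fwd
Round 4: pos3(id30) recv 75: fwd
Round 5: pos4(id75) recv 75: ELECTED
Message ID 52 originates at pos 1; dropped at pos 4 in round 3

Answer: 3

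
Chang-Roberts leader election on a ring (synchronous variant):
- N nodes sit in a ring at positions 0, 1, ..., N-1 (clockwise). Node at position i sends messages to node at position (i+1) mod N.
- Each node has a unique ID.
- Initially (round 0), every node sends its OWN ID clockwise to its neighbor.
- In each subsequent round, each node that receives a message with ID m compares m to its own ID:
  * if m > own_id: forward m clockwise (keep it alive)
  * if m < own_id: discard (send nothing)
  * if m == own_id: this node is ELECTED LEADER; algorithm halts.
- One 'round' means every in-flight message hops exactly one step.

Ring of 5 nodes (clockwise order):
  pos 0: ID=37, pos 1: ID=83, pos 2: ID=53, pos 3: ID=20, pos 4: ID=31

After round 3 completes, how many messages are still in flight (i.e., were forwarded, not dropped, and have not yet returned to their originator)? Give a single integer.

Round 1: pos1(id83) recv 37: drop; pos2(id53) recv 83: fwd; pos3(id20) recv 53: fwd; pos4(id31) recv 20: drop; pos0(id37) recv 31: drop
Round 2: pos3(id20) recv 83: fwd; pos4(id31) recv 53: fwd
Round 3: pos4(id31) recv 83: fwd; pos0(id37) recv 53: fwd
After round 3: 2 messages still in flight

Answer: 2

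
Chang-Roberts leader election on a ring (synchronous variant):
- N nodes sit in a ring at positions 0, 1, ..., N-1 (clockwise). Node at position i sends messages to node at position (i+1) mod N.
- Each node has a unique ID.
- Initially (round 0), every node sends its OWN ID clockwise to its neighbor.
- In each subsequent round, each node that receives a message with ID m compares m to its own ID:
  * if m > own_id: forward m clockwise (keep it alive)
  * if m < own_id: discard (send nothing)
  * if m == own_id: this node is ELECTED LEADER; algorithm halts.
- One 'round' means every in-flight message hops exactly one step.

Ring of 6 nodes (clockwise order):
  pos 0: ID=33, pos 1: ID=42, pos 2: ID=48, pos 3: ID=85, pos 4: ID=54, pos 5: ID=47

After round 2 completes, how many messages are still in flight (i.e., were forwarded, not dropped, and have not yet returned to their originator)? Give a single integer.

Answer: 3

Derivation:
Round 1: pos1(id42) recv 33: drop; pos2(id48) recv 42: drop; pos3(id85) recv 48: drop; pos4(id54) recv 85: fwd; pos5(id47) recv 54: fwd; pos0(id33) recv 47: fwd
Round 2: pos5(id47) recv 85: fwd; pos0(id33) recv 54: fwd; pos1(id42) recv 47: fwd
After round 2: 3 messages still in flight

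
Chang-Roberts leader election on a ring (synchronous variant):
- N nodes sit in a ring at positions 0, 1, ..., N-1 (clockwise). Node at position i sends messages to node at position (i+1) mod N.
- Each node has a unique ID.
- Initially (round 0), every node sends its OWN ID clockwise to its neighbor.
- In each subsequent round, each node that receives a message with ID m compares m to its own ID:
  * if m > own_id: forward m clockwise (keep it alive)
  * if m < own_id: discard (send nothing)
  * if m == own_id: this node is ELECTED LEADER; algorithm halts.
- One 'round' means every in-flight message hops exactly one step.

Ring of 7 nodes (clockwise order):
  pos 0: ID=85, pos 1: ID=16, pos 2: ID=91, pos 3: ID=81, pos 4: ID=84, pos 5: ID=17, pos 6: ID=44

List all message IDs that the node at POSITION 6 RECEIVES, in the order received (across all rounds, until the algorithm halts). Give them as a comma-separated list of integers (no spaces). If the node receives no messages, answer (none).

Answer: 17,84,91

Derivation:
Round 1: pos1(id16) recv 85: fwd; pos2(id91) recv 16: drop; pos3(id81) recv 91: fwd; pos4(id84) recv 81: drop; pos5(id17) recv 84: fwd; pos6(id44) recv 17: drop; pos0(id85) recv 44: drop
Round 2: pos2(id91) recv 85: drop; pos4(id84) recv 91: fwd; pos6(id44) recv 84: fwd
Round 3: pos5(id17) recv 91: fwd; pos0(id85) recv 84: drop
Round 4: pos6(id44) recv 91: fwd
Round 5: pos0(id85) recv 91: fwd
Round 6: pos1(id16) recv 91: fwd
Round 7: pos2(id91) recv 91: ELECTED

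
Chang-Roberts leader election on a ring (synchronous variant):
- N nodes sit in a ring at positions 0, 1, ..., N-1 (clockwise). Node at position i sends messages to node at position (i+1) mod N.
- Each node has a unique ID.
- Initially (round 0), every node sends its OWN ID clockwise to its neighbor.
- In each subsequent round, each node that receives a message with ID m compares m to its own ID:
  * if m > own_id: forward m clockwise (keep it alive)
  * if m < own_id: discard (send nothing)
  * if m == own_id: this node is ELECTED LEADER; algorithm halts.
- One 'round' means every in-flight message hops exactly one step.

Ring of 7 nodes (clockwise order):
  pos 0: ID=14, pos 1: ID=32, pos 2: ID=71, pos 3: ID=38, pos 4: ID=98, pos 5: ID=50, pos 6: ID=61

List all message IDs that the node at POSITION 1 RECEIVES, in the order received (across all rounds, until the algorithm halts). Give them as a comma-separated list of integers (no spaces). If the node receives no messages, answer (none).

Answer: 14,61,98

Derivation:
Round 1: pos1(id32) recv 14: drop; pos2(id71) recv 32: drop; pos3(id38) recv 71: fwd; pos4(id98) recv 38: drop; pos5(id50) recv 98: fwd; pos6(id61) recv 50: drop; pos0(id14) recv 61: fwd
Round 2: pos4(id98) recv 71: drop; pos6(id61) recv 98: fwd; pos1(id32) recv 61: fwd
Round 3: pos0(id14) recv 98: fwd; pos2(id71) recv 61: drop
Round 4: pos1(id32) recv 98: fwd
Round 5: pos2(id71) recv 98: fwd
Round 6: pos3(id38) recv 98: fwd
Round 7: pos4(id98) recv 98: ELECTED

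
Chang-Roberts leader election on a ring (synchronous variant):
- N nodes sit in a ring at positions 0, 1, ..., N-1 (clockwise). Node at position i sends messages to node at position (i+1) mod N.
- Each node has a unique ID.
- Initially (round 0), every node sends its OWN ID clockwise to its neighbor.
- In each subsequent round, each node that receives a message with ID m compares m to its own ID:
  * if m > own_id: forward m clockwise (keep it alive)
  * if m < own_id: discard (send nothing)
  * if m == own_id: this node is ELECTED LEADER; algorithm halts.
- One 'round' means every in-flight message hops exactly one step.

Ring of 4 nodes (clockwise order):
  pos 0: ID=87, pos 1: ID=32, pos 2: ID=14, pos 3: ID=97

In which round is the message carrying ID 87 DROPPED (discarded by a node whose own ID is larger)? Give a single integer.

Round 1: pos1(id32) recv 87: fwd; pos2(id14) recv 32: fwd; pos3(id97) recv 14: drop; pos0(id87) recv 97: fwd
Round 2: pos2(id14) recv 87: fwd; pos3(id97) recv 32: drop; pos1(id32) recv 97: fwd
Round 3: pos3(id97) recv 87: drop; pos2(id14) recv 97: fwd
Round 4: pos3(id97) recv 97: ELECTED
Message ID 87 originates at pos 0; dropped at pos 3 in round 3

Answer: 3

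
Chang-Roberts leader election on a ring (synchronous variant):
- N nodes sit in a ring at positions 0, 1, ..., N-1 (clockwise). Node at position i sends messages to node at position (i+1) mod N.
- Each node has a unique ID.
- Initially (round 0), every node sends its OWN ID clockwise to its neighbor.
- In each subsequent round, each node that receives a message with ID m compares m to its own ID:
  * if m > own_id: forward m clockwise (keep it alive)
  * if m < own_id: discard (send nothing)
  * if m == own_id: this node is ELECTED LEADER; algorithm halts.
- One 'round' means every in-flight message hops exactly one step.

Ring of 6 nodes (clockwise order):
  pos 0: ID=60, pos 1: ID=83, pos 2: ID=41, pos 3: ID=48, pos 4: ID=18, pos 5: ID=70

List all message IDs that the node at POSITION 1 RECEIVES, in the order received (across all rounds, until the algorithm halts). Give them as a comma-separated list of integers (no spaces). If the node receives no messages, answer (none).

Round 1: pos1(id83) recv 60: drop; pos2(id41) recv 83: fwd; pos3(id48) recv 41: drop; pos4(id18) recv 48: fwd; pos5(id70) recv 18: drop; pos0(id60) recv 70: fwd
Round 2: pos3(id48) recv 83: fwd; pos5(id70) recv 48: drop; pos1(id83) recv 70: drop
Round 3: pos4(id18) recv 83: fwd
Round 4: pos5(id70) recv 83: fwd
Round 5: pos0(id60) recv 83: fwd
Round 6: pos1(id83) recv 83: ELECTED

Answer: 60,70,83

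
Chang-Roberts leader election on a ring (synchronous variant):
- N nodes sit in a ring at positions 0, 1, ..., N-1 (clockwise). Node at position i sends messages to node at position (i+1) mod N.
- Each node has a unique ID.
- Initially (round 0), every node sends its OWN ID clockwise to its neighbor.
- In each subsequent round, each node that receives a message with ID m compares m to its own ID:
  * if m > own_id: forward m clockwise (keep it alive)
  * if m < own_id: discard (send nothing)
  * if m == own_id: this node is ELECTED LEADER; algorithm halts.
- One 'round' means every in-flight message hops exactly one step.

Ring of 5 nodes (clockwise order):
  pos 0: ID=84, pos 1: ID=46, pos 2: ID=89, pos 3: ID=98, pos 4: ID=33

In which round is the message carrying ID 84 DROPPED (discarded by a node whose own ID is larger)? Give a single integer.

Answer: 2

Derivation:
Round 1: pos1(id46) recv 84: fwd; pos2(id89) recv 46: drop; pos3(id98) recv 89: drop; pos4(id33) recv 98: fwd; pos0(id84) recv 33: drop
Round 2: pos2(id89) recv 84: drop; pos0(id84) recv 98: fwd
Round 3: pos1(id46) recv 98: fwd
Round 4: pos2(id89) recv 98: fwd
Round 5: pos3(id98) recv 98: ELECTED
Message ID 84 originates at pos 0; dropped at pos 2 in round 2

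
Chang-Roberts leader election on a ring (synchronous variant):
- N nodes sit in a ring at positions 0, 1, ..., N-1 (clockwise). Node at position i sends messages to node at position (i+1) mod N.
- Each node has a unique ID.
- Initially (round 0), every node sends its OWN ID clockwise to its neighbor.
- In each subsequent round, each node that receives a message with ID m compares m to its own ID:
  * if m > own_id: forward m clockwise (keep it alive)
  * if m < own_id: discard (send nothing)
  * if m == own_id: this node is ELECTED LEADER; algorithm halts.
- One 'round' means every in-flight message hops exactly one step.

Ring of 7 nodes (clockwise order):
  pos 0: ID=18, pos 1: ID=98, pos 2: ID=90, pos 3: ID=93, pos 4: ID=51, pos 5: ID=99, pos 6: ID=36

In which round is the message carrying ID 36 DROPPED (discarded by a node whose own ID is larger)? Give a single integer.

Answer: 2

Derivation:
Round 1: pos1(id98) recv 18: drop; pos2(id90) recv 98: fwd; pos3(id93) recv 90: drop; pos4(id51) recv 93: fwd; pos5(id99) recv 51: drop; pos6(id36) recv 99: fwd; pos0(id18) recv 36: fwd
Round 2: pos3(id93) recv 98: fwd; pos5(id99) recv 93: drop; pos0(id18) recv 99: fwd; pos1(id98) recv 36: drop
Round 3: pos4(id51) recv 98: fwd; pos1(id98) recv 99: fwd
Round 4: pos5(id99) recv 98: drop; pos2(id90) recv 99: fwd
Round 5: pos3(id93) recv 99: fwd
Round 6: pos4(id51) recv 99: fwd
Round 7: pos5(id99) recv 99: ELECTED
Message ID 36 originates at pos 6; dropped at pos 1 in round 2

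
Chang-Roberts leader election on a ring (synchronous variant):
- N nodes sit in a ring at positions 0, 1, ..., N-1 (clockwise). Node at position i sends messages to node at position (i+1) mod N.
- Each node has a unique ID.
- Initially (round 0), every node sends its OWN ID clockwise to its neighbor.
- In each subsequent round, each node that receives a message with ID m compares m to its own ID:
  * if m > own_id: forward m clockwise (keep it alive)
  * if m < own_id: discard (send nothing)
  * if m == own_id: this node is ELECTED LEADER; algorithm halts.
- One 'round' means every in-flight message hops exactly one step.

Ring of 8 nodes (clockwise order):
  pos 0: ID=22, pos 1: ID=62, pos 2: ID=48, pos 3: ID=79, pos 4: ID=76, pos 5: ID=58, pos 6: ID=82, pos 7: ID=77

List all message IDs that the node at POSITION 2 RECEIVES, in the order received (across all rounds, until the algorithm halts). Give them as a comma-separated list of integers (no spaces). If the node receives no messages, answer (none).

Round 1: pos1(id62) recv 22: drop; pos2(id48) recv 62: fwd; pos3(id79) recv 48: drop; pos4(id76) recv 79: fwd; pos5(id58) recv 76: fwd; pos6(id82) recv 58: drop; pos7(id77) recv 82: fwd; pos0(id22) recv 77: fwd
Round 2: pos3(id79) recv 62: drop; pos5(id58) recv 79: fwd; pos6(id82) recv 76: drop; pos0(id22) recv 82: fwd; pos1(id62) recv 77: fwd
Round 3: pos6(id82) recv 79: drop; pos1(id62) recv 82: fwd; pos2(id48) recv 77: fwd
Round 4: pos2(id48) recv 82: fwd; pos3(id79) recv 77: drop
Round 5: pos3(id79) recv 82: fwd
Round 6: pos4(id76) recv 82: fwd
Round 7: pos5(id58) recv 82: fwd
Round 8: pos6(id82) recv 82: ELECTED

Answer: 62,77,82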